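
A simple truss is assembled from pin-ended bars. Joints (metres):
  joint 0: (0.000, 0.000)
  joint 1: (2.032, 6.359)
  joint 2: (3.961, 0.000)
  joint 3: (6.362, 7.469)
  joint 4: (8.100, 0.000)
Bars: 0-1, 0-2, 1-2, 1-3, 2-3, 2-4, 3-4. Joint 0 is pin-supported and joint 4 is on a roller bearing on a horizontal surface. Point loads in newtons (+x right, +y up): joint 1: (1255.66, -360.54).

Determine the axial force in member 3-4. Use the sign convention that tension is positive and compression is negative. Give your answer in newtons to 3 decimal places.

N=5 nodes, M=7 members, R=3 reactions → 2N=10, M+R=10
member 0 (0-1): L=6.6758, (cx,cy)=(0.3044,0.9525)
member 1 (0-2): L=3.9610, (cx,cy)=(1.0000,0.0000)
member 2 (1-2): L=6.6451, (cx,cy)=(0.2903,-0.9569)
member 3 (1-3): L=4.4700, (cx,cy)=(0.9687,0.2483)
member 4 (2-3): L=7.8454, (cx,cy)=(0.3060,0.9520)
member 5 (2-4): L=4.1390, (cx,cy)=(1.0000,0.0000)
member 6 (3-4): L=7.6685, (cx,cy)=(0.2266,-0.9740)
solve A·x = −loads:
  F[0-1] = +751.3282 N (tension)
  F[0-2] = +1026.9674 N (tension)
  F[1-2] = -1298.7588 N (compression)
  F[1-3] = -670.9707 N (compression)
  F[2-3] = +1305.4711 N (tension)
  F[2-4] = +250.4305 N (tension)
  F[3-4] = -1104.9701 N (compression)
  Rx@0 = -1255.6600 N
  Ry@0 = -715.6772 N
  Ry@4 = +1076.2172 N

-1104.970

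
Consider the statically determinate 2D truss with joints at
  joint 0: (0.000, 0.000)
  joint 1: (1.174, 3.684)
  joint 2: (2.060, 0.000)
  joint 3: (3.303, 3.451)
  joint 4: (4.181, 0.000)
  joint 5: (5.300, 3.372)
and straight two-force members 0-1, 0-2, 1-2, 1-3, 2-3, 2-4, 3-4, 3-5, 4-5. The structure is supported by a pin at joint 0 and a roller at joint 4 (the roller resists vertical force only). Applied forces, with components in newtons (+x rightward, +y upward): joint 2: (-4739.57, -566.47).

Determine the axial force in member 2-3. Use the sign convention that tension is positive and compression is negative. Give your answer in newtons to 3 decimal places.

277.458

N=6 nodes, M=9 members, R=3 reactions → 2N=12, M+R=12
member 0 (0-1): L=3.8665, (cx,cy)=(0.3036,0.9528)
member 1 (0-2): L=2.0600, (cx,cy)=(1.0000,0.0000)
member 2 (1-2): L=3.7890, (cx,cy)=(0.2338,-0.9723)
member 3 (1-3): L=2.1417, (cx,cy)=(0.9941,-0.1088)
member 4 (2-3): L=3.6680, (cx,cy)=(0.3389,0.9408)
member 5 (2-4): L=2.1210, (cx,cy)=(1.0000,0.0000)
member 6 (3-4): L=3.5609, (cx,cy)=(0.2466,-0.9691)
member 7 (3-5): L=1.9986, (cx,cy)=(0.9992,-0.0395)
member 8 (4-5): L=3.5528, (cx,cy)=(0.3150,0.9491)
solve A·x = −loads:
  F[0-1] = -301.6062 N (compression)
  F[0-2] = -4647.9931 N (compression)
  F[1-2] = +314.1375 N (tension)
  F[1-3] = -166.0177 N (compression)
  F[2-3] = +277.4580 N (tension)
  F[2-4] = +71.0090 N (tension)
  F[3-4] = -287.9941 N (compression)
  F[3-5] = -0.0000 N (compression)
  F[4-5] = +0.0000 N (tension)
  Rx@0 = +4739.5700 N
  Ry@0 = +287.3673 N
  Ry@4 = +279.1027 N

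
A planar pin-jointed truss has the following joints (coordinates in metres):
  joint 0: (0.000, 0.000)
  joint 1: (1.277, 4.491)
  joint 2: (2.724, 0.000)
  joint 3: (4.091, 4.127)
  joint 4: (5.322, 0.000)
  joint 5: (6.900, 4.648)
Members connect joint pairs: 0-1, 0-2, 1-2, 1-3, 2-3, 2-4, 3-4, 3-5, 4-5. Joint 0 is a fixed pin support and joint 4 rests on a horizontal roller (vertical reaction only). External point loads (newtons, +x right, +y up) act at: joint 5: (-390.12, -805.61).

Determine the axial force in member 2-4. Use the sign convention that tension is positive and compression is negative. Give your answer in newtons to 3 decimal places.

N=6 nodes, M=9 members, R=3 reactions → 2N=12, M+R=12
member 0 (0-1): L=4.6690, (cx,cy)=(0.2735,0.9619)
member 1 (0-2): L=2.7240, (cx,cy)=(1.0000,0.0000)
member 2 (1-2): L=4.7184, (cx,cy)=(0.3067,-0.9518)
member 3 (1-3): L=2.8374, (cx,cy)=(0.9917,-0.1283)
member 4 (2-3): L=4.3475, (cx,cy)=(0.3144,0.9493)
member 5 (2-4): L=2.5980, (cx,cy)=(1.0000,0.0000)
member 6 (3-4): L=4.3067, (cx,cy)=(0.2858,-0.9583)
member 7 (3-5): L=2.8569, (cx,cy)=(0.9832,0.1824)
member 8 (4-5): L=4.9086, (cx,cy)=(0.3215,0.9469)
solve A·x = −loads:
  F[0-1] = -105.8834 N (compression)
  F[0-2] = -361.1604 N (compression)
  F[1-2] = +115.7625 N (tension)
  F[1-3] = -64.9980 N (compression)
  F[2-3] = -116.0716 N (compression)
  F[2-4] = -289.1623 N (compression)
  F[3-4] = +82.1927 N (tension)
  F[3-5] = -126.5738 N (compression)
  F[4-5] = -826.3951 N (compression)
  Rx@0 = +390.1200 N
  Ry@0 = +101.8461 N
  Ry@4 = +703.7639 N

-289.162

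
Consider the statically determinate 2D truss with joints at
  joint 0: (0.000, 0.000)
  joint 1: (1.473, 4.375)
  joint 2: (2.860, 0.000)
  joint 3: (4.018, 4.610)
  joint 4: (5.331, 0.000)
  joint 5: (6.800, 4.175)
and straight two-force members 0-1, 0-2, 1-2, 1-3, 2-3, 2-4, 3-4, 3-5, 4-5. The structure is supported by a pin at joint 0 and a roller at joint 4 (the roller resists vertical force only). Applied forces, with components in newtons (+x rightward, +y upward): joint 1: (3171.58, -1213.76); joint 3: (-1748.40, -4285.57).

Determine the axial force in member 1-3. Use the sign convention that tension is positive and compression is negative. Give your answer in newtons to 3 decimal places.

-3256.736

N=6 nodes, M=9 members, R=3 reactions → 2N=12, M+R=12
member 0 (0-1): L=4.6163, (cx,cy)=(0.3191,0.9477)
member 1 (0-2): L=2.8600, (cx,cy)=(1.0000,0.0000)
member 2 (1-2): L=4.5896, (cx,cy)=(0.3022,-0.9532)
member 3 (1-3): L=2.5558, (cx,cy)=(0.9958,0.0919)
member 4 (2-3): L=4.7532, (cx,cy)=(0.2436,0.9699)
member 5 (2-4): L=2.4710, (cx,cy)=(1.0000,0.0000)
member 6 (3-4): L=4.7933, (cx,cy)=(0.2739,-0.9618)
member 7 (3-5): L=2.8158, (cx,cy)=(0.9880,-0.1545)
member 8 (4-5): L=4.4259, (cx,cy)=(0.3319,0.9433)
solve A·x = −loads:
  F[0-1] = -889.5112 N (compression)
  F[0-2] = +1707.0104 N (tension)
  F[1-2] = -703.0669 N (compression)
  F[1-3] = -3256.7356 N (compression)
  F[2-3] = +691.0141 N (tension)
  F[2-4] = +1326.1919 N (tension)
  F[3-4] = -4841.4951 N (compression)
  F[3-5] = +0.0000 N (tension)
  F[4-5] = -0.0000 N (compression)
  Rx@0 = -1423.1800 N
  Ry@0 = +843.0128 N
  Ry@4 = +4656.3172 N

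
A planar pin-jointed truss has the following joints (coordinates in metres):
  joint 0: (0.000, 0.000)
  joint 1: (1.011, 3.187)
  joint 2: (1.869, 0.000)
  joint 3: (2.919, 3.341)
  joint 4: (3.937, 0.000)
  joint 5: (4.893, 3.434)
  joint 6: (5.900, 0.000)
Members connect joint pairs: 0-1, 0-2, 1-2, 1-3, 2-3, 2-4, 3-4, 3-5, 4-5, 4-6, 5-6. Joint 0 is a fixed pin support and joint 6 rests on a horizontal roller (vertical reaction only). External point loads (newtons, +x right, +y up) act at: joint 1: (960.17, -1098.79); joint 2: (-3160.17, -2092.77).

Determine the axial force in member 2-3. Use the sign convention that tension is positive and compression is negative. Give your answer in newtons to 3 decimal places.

1579.419

N=7 nodes, M=11 members, R=3 reactions → 2N=14, M+R=14
member 0 (0-1): L=3.3435, (cx,cy)=(0.3024,0.9532)
member 1 (0-2): L=1.8690, (cx,cy)=(1.0000,0.0000)
member 2 (1-2): L=3.3005, (cx,cy)=(0.2600,-0.9656)
member 3 (1-3): L=1.9142, (cx,cy)=(0.9968,0.0805)
member 4 (2-3): L=3.5021, (cx,cy)=(0.2998,0.9540)
member 5 (2-4): L=2.0680, (cx,cy)=(1.0000,0.0000)
member 6 (3-4): L=3.4927, (cx,cy)=(0.2915,-0.9566)
member 7 (3-5): L=1.9762, (cx,cy)=(0.9989,0.0471)
member 8 (4-5): L=3.5646, (cx,cy)=(0.2682,0.9634)
member 9 (4-6): L=1.9630, (cx,cy)=(1.0000,0.0000)
member 10 (5-6): L=3.5786, (cx,cy)=(0.2814,-0.9596)
solve A·x = −loads:
  F[0-1] = -1911.1373 N (compression)
  F[0-2] = -1622.1171 N (compression)
  F[1-2] = +606.8753 N (tension)
  F[1-3] = -1701.3325 N (compression)
  F[2-3] = +1579.4194 N (tension)
  F[2-4] = +1222.2775 N (tension)
  F[3-4] = -1471.1455 N (compression)
  F[3-5] = -794.3640 N (compression)
  F[4-5] = +1460.7845 N (tension)
  F[4-6] = +401.7108 N (tension)
  F[5-6] = -1427.5708 N (compression)
  Rx@0 = +2200.0000 N
  Ry@0 = +1821.6743 N
  Ry@6 = +1369.8857 N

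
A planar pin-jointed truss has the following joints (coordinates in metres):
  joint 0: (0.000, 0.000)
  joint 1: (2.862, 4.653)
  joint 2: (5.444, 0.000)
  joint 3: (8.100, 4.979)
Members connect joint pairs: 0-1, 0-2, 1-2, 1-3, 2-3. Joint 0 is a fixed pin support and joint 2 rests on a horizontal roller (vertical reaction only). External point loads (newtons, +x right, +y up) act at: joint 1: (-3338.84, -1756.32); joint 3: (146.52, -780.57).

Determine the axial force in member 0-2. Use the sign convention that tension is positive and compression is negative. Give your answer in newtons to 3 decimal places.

-1241.337

N=4 nodes, M=5 members, R=3 reactions → 2N=8, M+R=8
member 0 (0-1): L=5.4627, (cx,cy)=(0.5239,0.8518)
member 1 (0-2): L=5.4440, (cx,cy)=(1.0000,0.0000)
member 2 (1-2): L=5.3214, (cx,cy)=(0.4852,-0.8744)
member 3 (1-3): L=5.2481, (cx,cy)=(0.9981,0.0621)
member 4 (2-3): L=5.6431, (cx,cy)=(0.4707,0.8823)
solve A·x = −loads:
  F[0-1] = -3723.8648 N (compression)
  F[0-2] = -1241.3367 N (compression)
  F[1-2] = +1660.3437 N (tension)
  F[1-3] = +583.3645 N (tension)
  F[2-3] = -925.7558 N (compression)
  Rx@0 = +3192.3200 N
  Ry@0 = +3171.8817 N
  Ry@2 = -634.9917 N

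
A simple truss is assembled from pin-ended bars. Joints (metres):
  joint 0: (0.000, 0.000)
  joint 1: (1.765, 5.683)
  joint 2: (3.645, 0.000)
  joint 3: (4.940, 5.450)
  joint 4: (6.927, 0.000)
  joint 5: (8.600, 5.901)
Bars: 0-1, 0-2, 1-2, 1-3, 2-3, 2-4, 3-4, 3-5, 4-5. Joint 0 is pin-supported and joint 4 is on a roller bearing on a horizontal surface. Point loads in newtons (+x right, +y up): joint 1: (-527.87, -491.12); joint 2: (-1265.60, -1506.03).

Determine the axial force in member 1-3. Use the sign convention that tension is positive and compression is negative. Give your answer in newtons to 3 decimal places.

-287.562

N=6 nodes, M=9 members, R=3 reactions → 2N=12, M+R=12
member 0 (0-1): L=5.9508, (cx,cy)=(0.2966,0.9550)
member 1 (0-2): L=3.6450, (cx,cy)=(1.0000,0.0000)
member 2 (1-2): L=5.9859, (cx,cy)=(0.3141,-0.9494)
member 3 (1-3): L=3.1835, (cx,cy)=(0.9973,-0.0732)
member 4 (2-3): L=5.6017, (cx,cy)=(0.2312,0.9729)
member 5 (2-4): L=3.2820, (cx,cy)=(1.0000,0.0000)
member 6 (3-4): L=5.8009, (cx,cy)=(0.3425,-0.9395)
member 7 (3-5): L=3.6877, (cx,cy)=(0.9925,0.1223)
member 8 (4-5): L=6.1336, (cx,cy)=(0.2728,0.9621)
solve A·x = −loads:
  F[0-1] = -1583.8800 N (compression)
  F[0-2] = -1323.6911 N (compression)
  F[1-2] = +1098.0993 N (tension)
  F[1-3] = -287.5622 N (compression)
  F[2-3] = +476.4004 N (tension)
  F[2-4] = +176.6577 N (tension)
  F[3-4] = -515.7409 N (compression)
  F[3-5] = -0.0000 N (compression)
  F[4-5] = -0.0000 N (compression)
  Rx@0 = +1793.4700 N
  Ry@0 = +1512.6082 N
  Ry@4 = +484.5418 N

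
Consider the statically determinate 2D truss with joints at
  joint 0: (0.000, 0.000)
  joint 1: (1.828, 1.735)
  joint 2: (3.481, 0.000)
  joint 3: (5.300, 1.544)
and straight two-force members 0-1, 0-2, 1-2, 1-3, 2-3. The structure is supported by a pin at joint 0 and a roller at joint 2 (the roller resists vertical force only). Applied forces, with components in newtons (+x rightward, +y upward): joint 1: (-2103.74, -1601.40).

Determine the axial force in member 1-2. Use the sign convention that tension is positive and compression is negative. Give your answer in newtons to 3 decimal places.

286.727

N=4 nodes, M=5 members, R=3 reactions → 2N=8, M+R=8
member 0 (0-1): L=2.5203, (cx,cy)=(0.7253,0.6884)
member 1 (0-2): L=3.4810, (cx,cy)=(1.0000,0.0000)
member 2 (1-2): L=2.3964, (cx,cy)=(0.6898,-0.7240)
member 3 (1-3): L=3.4772, (cx,cy)=(0.9985,-0.0549)
member 4 (2-3): L=2.3859, (cx,cy)=(0.7624,0.6471)
solve A·x = −loads:
  F[0-1] = -2627.7619 N (compression)
  F[0-2] = -197.7813 N (compression)
  F[1-2] = +286.7265 N (tension)
  F[1-3] = -0.0000 N (compression)
  F[2-3] = +0.0000 N (tension)
  Rx@0 = +2103.7400 N
  Ry@0 = +1808.9926 N
  Ry@2 = -207.5926 N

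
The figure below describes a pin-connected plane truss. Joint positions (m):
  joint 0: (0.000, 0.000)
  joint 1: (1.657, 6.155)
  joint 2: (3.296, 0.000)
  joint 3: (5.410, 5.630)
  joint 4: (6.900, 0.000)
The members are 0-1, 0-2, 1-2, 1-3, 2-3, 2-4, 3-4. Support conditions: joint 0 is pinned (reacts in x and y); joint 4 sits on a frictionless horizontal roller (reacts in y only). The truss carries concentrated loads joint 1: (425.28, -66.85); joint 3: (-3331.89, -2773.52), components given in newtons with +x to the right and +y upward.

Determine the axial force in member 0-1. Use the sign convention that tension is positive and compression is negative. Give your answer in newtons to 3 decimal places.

-3095.402

N=5 nodes, M=7 members, R=3 reactions → 2N=10, M+R=10
member 0 (0-1): L=6.3741, (cx,cy)=(0.2600,0.9656)
member 1 (0-2): L=3.2960, (cx,cy)=(1.0000,0.0000)
member 2 (1-2): L=6.3695, (cx,cy)=(0.2573,-0.9663)
member 3 (1-3): L=3.7895, (cx,cy)=(0.9904,-0.1385)
member 4 (2-3): L=6.0138, (cx,cy)=(0.3515,0.9362)
member 5 (2-4): L=3.6040, (cx,cy)=(1.0000,0.0000)
member 6 (3-4): L=5.8238, (cx,cy)=(0.2558,-0.9667)
solve A·x = −loads:
  F[0-1] = -3095.4018 N (compression)
  F[0-2] = -2101.9399 N (compression)
  F[1-2] = +3325.9040 N (tension)
  F[1-3] = -2106.0829 N (compression)
  F[2-3] = -3433.0065 N (compression)
  F[2-4] = -39.3309 N (compression)
  F[3-4] = +153.7293 N (tension)
  Rx@0 = +2906.6100 N
  Ry@0 = +2988.9828 N
  Ry@4 = -148.6128 N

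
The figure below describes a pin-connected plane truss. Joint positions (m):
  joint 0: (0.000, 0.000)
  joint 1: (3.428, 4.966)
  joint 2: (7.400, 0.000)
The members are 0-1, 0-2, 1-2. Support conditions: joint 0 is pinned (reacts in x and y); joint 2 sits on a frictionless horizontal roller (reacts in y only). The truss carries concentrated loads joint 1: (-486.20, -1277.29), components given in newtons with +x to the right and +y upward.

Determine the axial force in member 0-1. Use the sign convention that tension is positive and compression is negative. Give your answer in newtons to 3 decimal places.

N=3 nodes, M=3 members, R=3 reactions → 2N=6, M+R=6
member 0 (0-1): L=6.0343, (cx,cy)=(0.5681,0.8230)
member 1 (0-2): L=7.4000, (cx,cy)=(1.0000,0.0000)
member 2 (1-2): L=6.3591, (cx,cy)=(0.6246,-0.7809)
solve A·x = −loads:
  F[0-1] = -1229.5434 N (compression)
  F[0-2] = +212.2903 N (tension)
  F[1-2] = -339.8721 N (compression)
  Rx@0 = +486.2000 N
  Ry@0 = +1011.8737 N
  Ry@2 = +265.4163 N

-1229.543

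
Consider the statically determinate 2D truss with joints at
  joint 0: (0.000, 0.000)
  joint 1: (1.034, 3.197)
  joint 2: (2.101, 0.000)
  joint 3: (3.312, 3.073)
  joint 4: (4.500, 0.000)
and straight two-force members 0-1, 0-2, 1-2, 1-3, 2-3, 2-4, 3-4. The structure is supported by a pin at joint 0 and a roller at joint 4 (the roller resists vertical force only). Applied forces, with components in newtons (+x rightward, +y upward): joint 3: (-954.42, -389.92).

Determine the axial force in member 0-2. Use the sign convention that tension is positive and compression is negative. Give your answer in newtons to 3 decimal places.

N=5 nodes, M=7 members, R=3 reactions → 2N=10, M+R=10
member 0 (0-1): L=3.3601, (cx,cy)=(0.3077,0.9515)
member 1 (0-2): L=2.1010, (cx,cy)=(1.0000,0.0000)
member 2 (1-2): L=3.3704, (cx,cy)=(0.3166,-0.9486)
member 3 (1-3): L=2.2814, (cx,cy)=(0.9985,-0.0544)
member 4 (2-3): L=3.3030, (cx,cy)=(0.3666,0.9304)
member 5 (2-4): L=2.3990, (cx,cy)=(1.0000,0.0000)
member 6 (3-4): L=3.2946, (cx,cy)=(0.3606,-0.9327)
solve A·x = −loads:
  F[0-1] = -793.1932 N (compression)
  F[0-2] = -710.3282 N (compression)
  F[1-2] = +824.6133 N (tension)
  F[1-3] = -505.8989 N (compression)
  F[2-3] = -840.7445 N (compression)
  F[2-4] = -141.0220 N (compression)
  F[3-4] = +391.0919 N (tension)
  Rx@0 = +954.4200 N
  Ry@0 = +754.7017 N
  Ry@4 = -364.7817 N

-710.328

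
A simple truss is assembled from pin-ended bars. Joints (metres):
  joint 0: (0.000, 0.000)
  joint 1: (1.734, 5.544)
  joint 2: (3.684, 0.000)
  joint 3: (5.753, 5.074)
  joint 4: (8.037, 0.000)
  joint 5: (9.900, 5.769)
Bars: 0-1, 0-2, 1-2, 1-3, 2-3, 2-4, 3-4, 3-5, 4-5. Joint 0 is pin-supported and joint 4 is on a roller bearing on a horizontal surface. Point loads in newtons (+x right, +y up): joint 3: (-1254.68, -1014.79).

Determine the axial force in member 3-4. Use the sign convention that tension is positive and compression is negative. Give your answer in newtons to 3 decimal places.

N=6 nodes, M=9 members, R=3 reactions → 2N=12, M+R=12
member 0 (0-1): L=5.8088, (cx,cy)=(0.2985,0.9544)
member 1 (0-2): L=3.6840, (cx,cy)=(1.0000,0.0000)
member 2 (1-2): L=5.8769, (cx,cy)=(0.3318,-0.9433)
member 3 (1-3): L=4.0464, (cx,cy)=(0.9932,-0.1162)
member 4 (2-3): L=5.4796, (cx,cy)=(0.3776,0.9260)
member 5 (2-4): L=4.3530, (cx,cy)=(1.0000,0.0000)
member 6 (3-4): L=5.5644, (cx,cy)=(0.4105,-0.9119)
member 7 (3-5): L=4.2048, (cx,cy)=(0.9862,0.1653)
member 8 (4-5): L=6.0624, (cx,cy)=(0.3073,0.9516)
solve A·x = −loads:
  F[0-1] = -1132.1235 N (compression)
  F[0-2] = -916.7295 N (compression)
  F[1-2] = +1238.2218 N (tension)
  F[1-3] = -753.9019 N (compression)
  F[2-3] = -1261.4508 N (compression)
  F[2-4] = -29.5813 N (compression)
  F[3-4] = +72.0669 N (tension)
  F[3-5] = +0.0000 N (tension)
  F[4-5] = -0.0000 N (compression)
  Rx@0 = +1254.6800 N
  Ry@0 = +1080.5060 N
  Ry@4 = -65.7160 N

72.067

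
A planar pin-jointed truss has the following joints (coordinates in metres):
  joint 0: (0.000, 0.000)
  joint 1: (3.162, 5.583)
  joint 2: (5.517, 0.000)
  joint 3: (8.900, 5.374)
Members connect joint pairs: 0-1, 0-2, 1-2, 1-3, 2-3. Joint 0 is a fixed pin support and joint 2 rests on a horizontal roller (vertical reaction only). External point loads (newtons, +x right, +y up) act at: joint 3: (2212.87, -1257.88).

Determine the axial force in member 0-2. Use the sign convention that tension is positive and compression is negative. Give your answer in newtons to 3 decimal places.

555.219

N=4 nodes, M=5 members, R=3 reactions → 2N=8, M+R=8
member 0 (0-1): L=6.4162, (cx,cy)=(0.4928,0.8701)
member 1 (0-2): L=5.5170, (cx,cy)=(1.0000,0.0000)
member 2 (1-2): L=6.0594, (cx,cy)=(0.3887,-0.9214)
member 3 (1-3): L=5.7418, (cx,cy)=(0.9993,-0.0364)
member 4 (2-3): L=6.3502, (cx,cy)=(0.5327,0.8463)
solve A·x = −loads:
  F[0-1] = +3363.6578 N (tension)
  F[0-2] = +555.2190 N (tension)
  F[1-2] = -3292.6889 N (compression)
  F[1-3] = +2939.3173 N (tension)
  F[2-3] = -1359.9436 N (compression)
  Rx@0 = -2212.8700 N
  Ry@0 = -2926.8391 N
  Ry@2 = +4184.7191 N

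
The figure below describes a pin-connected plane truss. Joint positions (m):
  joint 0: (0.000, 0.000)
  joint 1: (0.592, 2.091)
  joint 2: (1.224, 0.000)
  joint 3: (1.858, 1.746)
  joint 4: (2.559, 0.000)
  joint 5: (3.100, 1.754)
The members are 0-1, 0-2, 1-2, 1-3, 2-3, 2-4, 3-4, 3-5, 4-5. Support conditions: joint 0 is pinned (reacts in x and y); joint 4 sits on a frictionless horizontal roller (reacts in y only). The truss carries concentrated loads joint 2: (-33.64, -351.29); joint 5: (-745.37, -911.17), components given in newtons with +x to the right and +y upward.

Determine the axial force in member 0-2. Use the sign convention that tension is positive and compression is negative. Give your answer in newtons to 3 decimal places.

-637.019

N=6 nodes, M=9 members, R=3 reactions → 2N=12, M+R=12
member 0 (0-1): L=2.1732, (cx,cy)=(0.2724,0.9622)
member 1 (0-2): L=1.2240, (cx,cy)=(1.0000,0.0000)
member 2 (1-2): L=2.1844, (cx,cy)=(0.2893,-0.9572)
member 3 (1-3): L=1.3122, (cx,cy)=(0.9648,-0.2629)
member 4 (2-3): L=1.8575, (cx,cy)=(0.3413,0.9400)
member 5 (2-4): L=1.3350, (cx,cy)=(1.0000,0.0000)
member 6 (3-4): L=1.8815, (cx,cy)=(0.3726,-0.9280)
member 7 (3-5): L=1.2420, (cx,cy)=(1.0000,0.0064)
member 8 (4-5): L=1.8355, (cx,cy)=(0.2947,0.9556)
solve A·x = −loads:
  F[0-1] = -521.2400 N (compression)
  F[0-2] = -637.0186 N (compression)
  F[1-2] = +615.0143 N (tension)
  F[1-3] = -331.5948 N (compression)
  F[2-3] = -252.5893 N (compression)
  F[2-4] = -339.2304 N (compression)
  F[3-4] = +158.6643 N (tension)
  F[3-5] = -465.2647 N (compression)
  F[4-5] = -950.3909 N (compression)
  Rx@0 = +779.0100 N
  Ry@0 = +501.5272 N
  Ry@4 = +760.9328 N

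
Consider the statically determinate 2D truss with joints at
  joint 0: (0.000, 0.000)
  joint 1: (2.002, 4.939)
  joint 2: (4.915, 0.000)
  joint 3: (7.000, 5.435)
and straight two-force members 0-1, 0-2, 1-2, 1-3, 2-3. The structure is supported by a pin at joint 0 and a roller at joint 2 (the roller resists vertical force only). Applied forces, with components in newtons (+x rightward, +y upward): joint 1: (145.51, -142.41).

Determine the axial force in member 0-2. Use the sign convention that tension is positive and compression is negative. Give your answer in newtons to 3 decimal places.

N=4 nodes, M=5 members, R=3 reactions → 2N=8, M+R=8
member 0 (0-1): L=5.3293, (cx,cy)=(0.3757,0.9268)
member 1 (0-2): L=4.9150, (cx,cy)=(1.0000,0.0000)
member 2 (1-2): L=5.7340, (cx,cy)=(0.5080,-0.8613)
member 3 (1-3): L=5.0226, (cx,cy)=(0.9951,0.0988)
member 4 (2-3): L=5.8212, (cx,cy)=(0.3582,0.9337)
solve A·x = −loads:
  F[0-1] = +66.7030 N (tension)
  F[0-2] = +120.4525 N (tension)
  F[1-2] = -237.1028 N (compression)
  F[1-3] = -0.0000 N (compression)
  F[2-3] = +0.0000 N (tension)
  Rx@0 = -145.5100 N
  Ry@0 = -61.8176 N
  Ry@2 = +204.2276 N

120.453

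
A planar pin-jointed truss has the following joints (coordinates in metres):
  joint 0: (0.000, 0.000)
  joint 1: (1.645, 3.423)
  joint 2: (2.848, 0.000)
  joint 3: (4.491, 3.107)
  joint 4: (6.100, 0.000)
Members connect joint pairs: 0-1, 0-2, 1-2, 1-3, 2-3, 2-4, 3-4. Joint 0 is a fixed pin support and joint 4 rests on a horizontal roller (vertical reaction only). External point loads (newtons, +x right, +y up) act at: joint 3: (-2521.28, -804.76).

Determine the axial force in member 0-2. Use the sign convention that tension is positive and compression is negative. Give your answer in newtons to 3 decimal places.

N=5 nodes, M=7 members, R=3 reactions → 2N=10, M+R=10
member 0 (0-1): L=3.7978, (cx,cy)=(0.4332,0.9013)
member 1 (0-2): L=2.8480, (cx,cy)=(1.0000,0.0000)
member 2 (1-2): L=3.6282, (cx,cy)=(0.3316,-0.9434)
member 3 (1-3): L=2.8635, (cx,cy)=(0.9939,-0.1104)
member 4 (2-3): L=3.5147, (cx,cy)=(0.4675,0.8840)
member 5 (2-4): L=3.2520, (cx,cy)=(1.0000,0.0000)
member 6 (3-4): L=3.4989, (cx,cy)=(0.4599,-0.8880)
solve A·x = −loads:
  F[0-1] = -1660.3079 N (compression)
  F[0-2] = -1802.1168 N (compression)
  F[1-2] = +1738.6852 N (tension)
  F[1-3] = -1303.6134 N (compression)
  F[2-3] = -1855.5592 N (compression)
  F[2-4] = -358.2117 N (compression)
  F[3-4] = +778.9611 N (tension)
  Rx@0 = +2521.2800 N
  Ry@0 = +1496.4714 N
  Ry@4 = -691.7114 N

-1802.117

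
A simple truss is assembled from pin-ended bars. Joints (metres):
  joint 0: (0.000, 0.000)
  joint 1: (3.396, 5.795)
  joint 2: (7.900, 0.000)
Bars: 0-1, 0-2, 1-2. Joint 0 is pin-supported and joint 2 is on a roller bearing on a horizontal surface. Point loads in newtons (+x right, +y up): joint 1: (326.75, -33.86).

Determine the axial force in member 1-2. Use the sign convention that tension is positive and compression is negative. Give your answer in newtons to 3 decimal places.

N=3 nodes, M=3 members, R=3 reactions → 2N=6, M+R=6
member 0 (0-1): L=6.7168, (cx,cy)=(0.5056,0.8628)
member 1 (0-2): L=7.9000, (cx,cy)=(1.0000,0.0000)
member 2 (1-2): L=7.3395, (cx,cy)=(0.6137,-0.7896)
solve A·x = −loads:
  F[0-1] = +255.4351 N (tension)
  F[0-2] = +197.6017 N (tension)
  F[1-2] = -322.0015 N (compression)
  Rx@0 = -326.7500 N
  Ry@0 = -220.3811 N
  Ry@2 = +254.2411 N

-322.002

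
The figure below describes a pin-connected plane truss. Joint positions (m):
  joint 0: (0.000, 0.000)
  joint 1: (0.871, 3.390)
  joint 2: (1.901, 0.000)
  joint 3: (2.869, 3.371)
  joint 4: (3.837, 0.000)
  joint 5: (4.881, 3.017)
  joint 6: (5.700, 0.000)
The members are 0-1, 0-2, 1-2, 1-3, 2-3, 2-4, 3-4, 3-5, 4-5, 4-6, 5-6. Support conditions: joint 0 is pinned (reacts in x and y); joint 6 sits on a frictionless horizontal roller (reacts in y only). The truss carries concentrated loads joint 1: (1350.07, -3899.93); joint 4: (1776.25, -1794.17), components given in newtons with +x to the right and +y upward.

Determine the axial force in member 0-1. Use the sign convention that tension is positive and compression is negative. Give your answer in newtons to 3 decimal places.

N=7 nodes, M=11 members, R=3 reactions → 2N=14, M+R=14
member 0 (0-1): L=3.5001, (cx,cy)=(0.2488,0.9685)
member 1 (0-2): L=1.9010, (cx,cy)=(1.0000,0.0000)
member 2 (1-2): L=3.5430, (cx,cy)=(0.2907,-0.9568)
member 3 (1-3): L=1.9981, (cx,cy)=(1.0000,-0.0095)
member 4 (2-3): L=3.5072, (cx,cy)=(0.2760,0.9612)
member 5 (2-4): L=1.9360, (cx,cy)=(1.0000,0.0000)
member 6 (3-4): L=3.5072, (cx,cy)=(0.2760,-0.9612)
member 7 (3-5): L=2.0429, (cx,cy)=(0.9849,-0.1733)
member 8 (4-5): L=3.1925, (cx,cy)=(0.3270,0.9450)
member 9 (4-6): L=1.8630, (cx,cy)=(1.0000,0.0000)
member 10 (5-6): L=3.1262, (cx,cy)=(0.2620,-0.9651)
solve A·x = −loads:
  F[0-1] = -3187.7470 N (compression)
  F[0-2] = +3919.5896 N (tension)
  F[1-2] = -830.2332 N (compression)
  F[1-3] = -1902.0666 N (compression)
  F[2-3] = +826.4785 N (tension)
  F[2-4] = +3450.1215 N (tension)
  F[3-4] = -567.5614 N (compression)
  F[3-5] = -1540.5287 N (compression)
  F[4-5] = +2475.8067 N (tension)
  F[4-6] = +707.6010 N (tension)
  F[5-6] = -2700.9690 N (compression)
  Rx@0 = -3126.3200 N
  Ry@0 = +3087.4673 N
  Ry@6 = +2606.6327 N

-3187.747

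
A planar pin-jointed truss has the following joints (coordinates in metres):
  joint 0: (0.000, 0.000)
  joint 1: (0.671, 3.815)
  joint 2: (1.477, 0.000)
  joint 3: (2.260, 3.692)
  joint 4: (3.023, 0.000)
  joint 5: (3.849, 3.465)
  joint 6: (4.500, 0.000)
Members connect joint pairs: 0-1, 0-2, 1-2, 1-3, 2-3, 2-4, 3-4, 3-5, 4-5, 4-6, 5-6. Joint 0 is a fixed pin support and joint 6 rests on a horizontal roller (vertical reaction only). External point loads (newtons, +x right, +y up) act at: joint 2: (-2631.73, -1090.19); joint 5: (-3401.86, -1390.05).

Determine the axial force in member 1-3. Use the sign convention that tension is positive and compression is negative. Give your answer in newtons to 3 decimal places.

N=7 nodes, M=11 members, R=3 reactions → 2N=14, M+R=14
member 0 (0-1): L=3.8736, (cx,cy)=(0.1732,0.9849)
member 1 (0-2): L=1.4770, (cx,cy)=(1.0000,0.0000)
member 2 (1-2): L=3.8992, (cx,cy)=(0.2067,-0.9784)
member 3 (1-3): L=1.5938, (cx,cy)=(0.9970,-0.0772)
member 4 (2-3): L=3.7741, (cx,cy)=(0.2075,0.9782)
member 5 (2-4): L=1.5460, (cx,cy)=(1.0000,0.0000)
member 6 (3-4): L=3.7700, (cx,cy)=(0.2024,-0.9793)
member 7 (3-5): L=1.6051, (cx,cy)=(0.9899,-0.1414)
member 8 (4-5): L=3.5621, (cx,cy)=(0.2319,0.9727)
member 9 (4-6): L=1.4770, (cx,cy)=(1.0000,0.0000)
member 10 (5-6): L=3.5256, (cx,cy)=(0.1846,-0.9828)
solve A·x = −loads:
  F[0-1] = -3607.4280 N (compression)
  F[0-2] = -5408.6909 N (compression)
  F[1-2] = +3741.9536 N (tension)
  F[1-3] = -1402.5756 N (compression)
  F[2-3] = -2628.1292 N (compression)
  F[2-4] = -1458.2208 N (compression)
  F[3-4] = +2883.3998 N (tension)
  F[3-5] = -2552.8574 N (compression)
  F[4-5] = -2902.8534 N (compression)
  F[4-6] = -201.5285 N (compression)
  F[5-6] = +1091.4188 N (tension)
  Rx@0 = +6033.5900 N
  Ry@0 = +3552.8915 N
  Ry@6 = -1072.6515 N

-1402.576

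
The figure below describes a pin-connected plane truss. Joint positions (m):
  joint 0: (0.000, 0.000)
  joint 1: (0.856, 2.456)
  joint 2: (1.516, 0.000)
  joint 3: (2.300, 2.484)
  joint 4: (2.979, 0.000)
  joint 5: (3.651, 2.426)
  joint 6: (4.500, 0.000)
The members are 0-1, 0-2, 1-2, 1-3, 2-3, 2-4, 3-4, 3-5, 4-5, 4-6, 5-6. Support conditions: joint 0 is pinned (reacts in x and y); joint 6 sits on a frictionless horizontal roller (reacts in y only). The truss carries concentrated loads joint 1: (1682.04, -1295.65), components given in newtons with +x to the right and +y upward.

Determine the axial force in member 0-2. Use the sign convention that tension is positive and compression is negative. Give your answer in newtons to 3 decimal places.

1727.757

N=7 nodes, M=11 members, R=3 reactions → 2N=14, M+R=14
member 0 (0-1): L=2.6009, (cx,cy)=(0.3291,0.9443)
member 1 (0-2): L=1.5160, (cx,cy)=(1.0000,0.0000)
member 2 (1-2): L=2.5431, (cx,cy)=(0.2595,-0.9657)
member 3 (1-3): L=1.4443, (cx,cy)=(0.9998,0.0194)
member 4 (2-3): L=2.6048, (cx,cy)=(0.3010,0.9536)
member 5 (2-4): L=1.4630, (cx,cy)=(1.0000,0.0000)
member 6 (3-4): L=2.5751, (cx,cy)=(0.2637,-0.9646)
member 7 (3-5): L=1.3522, (cx,cy)=(0.9991,-0.0429)
member 8 (4-5): L=2.5174, (cx,cy)=(0.2669,0.9637)
member 9 (4-6): L=1.5210, (cx,cy)=(1.0000,0.0000)
member 10 (5-6): L=2.5703, (cx,cy)=(0.3303,-0.9439)
solve A·x = −loads:
  F[0-1] = -138.9072 N (compression)
  F[0-2] = +1727.7567 N (tension)
  F[1-2] = -1234.0558 N (compression)
  F[1-3] = -1407.7564 N (compression)
  F[2-3] = +1249.7244 N (tension)
  F[2-4] = +1031.3443 N (tension)
  F[3-4] = -1175.0915 N (compression)
  F[3-5] = -722.1655 N (compression)
  F[4-5] = +1176.1891 N (tension)
  F[4-6] = +407.5205 N (tension)
  F[5-6] = -1233.7301 N (compression)
  Rx@0 = -1682.0400 N
  Ry@0 = +131.1685 N
  Ry@6 = +1164.4815 N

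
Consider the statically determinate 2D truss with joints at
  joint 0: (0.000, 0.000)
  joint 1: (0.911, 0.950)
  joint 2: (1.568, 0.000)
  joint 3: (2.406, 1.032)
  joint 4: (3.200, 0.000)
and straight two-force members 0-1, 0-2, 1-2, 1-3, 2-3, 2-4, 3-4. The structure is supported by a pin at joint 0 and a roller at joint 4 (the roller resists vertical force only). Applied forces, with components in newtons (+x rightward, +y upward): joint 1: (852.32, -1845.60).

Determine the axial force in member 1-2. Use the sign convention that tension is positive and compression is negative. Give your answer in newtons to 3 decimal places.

-1032.401

N=5 nodes, M=7 members, R=3 reactions → 2N=10, M+R=10
member 0 (0-1): L=1.3162, (cx,cy)=(0.6921,0.7218)
member 1 (0-2): L=1.5680, (cx,cy)=(1.0000,0.0000)
member 2 (1-2): L=1.1551, (cx,cy)=(0.5688,-0.8225)
member 3 (1-3): L=1.4972, (cx,cy)=(0.9985,0.0548)
member 4 (2-3): L=1.3294, (cx,cy)=(0.6304,0.7763)
member 5 (2-4): L=1.6320, (cx,cy)=(1.0000,0.0000)
member 6 (3-4): L=1.3021, (cx,cy)=(0.6098,-0.7926)
solve A·x = −loads:
  F[0-1] = -1478.5223 N (compression)
  F[0-2] = +1875.6590 N (tension)
  F[1-2] = -1032.4006 N (compression)
  F[1-3] = -1290.3613 N (compression)
  F[2-3] = +1093.8082 N (tension)
  F[2-4] = +598.9251 N (tension)
  F[3-4] = -982.1906 N (compression)
  Rx@0 = -852.3200 N
  Ry@0 = +1067.1482 N
  Ry@4 = +778.4517 N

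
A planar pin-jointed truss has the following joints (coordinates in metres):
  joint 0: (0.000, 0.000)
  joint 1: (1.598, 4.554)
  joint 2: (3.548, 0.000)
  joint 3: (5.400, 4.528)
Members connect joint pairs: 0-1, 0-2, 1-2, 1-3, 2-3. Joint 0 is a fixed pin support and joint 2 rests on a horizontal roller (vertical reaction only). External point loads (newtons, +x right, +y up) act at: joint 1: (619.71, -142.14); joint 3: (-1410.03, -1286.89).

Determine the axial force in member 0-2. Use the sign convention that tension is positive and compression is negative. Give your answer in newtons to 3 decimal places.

-646.290

N=4 nodes, M=5 members, R=3 reactions → 2N=8, M+R=8
member 0 (0-1): L=4.8262, (cx,cy)=(0.3311,0.9436)
member 1 (0-2): L=3.5480, (cx,cy)=(1.0000,0.0000)
member 2 (1-2): L=4.9539, (cx,cy)=(0.3936,-0.9193)
member 3 (1-3): L=3.8021, (cx,cy)=(1.0000,-0.0068)
member 4 (2-3): L=4.8921, (cx,cy)=(0.3786,0.9256)
solve A·x = −loads:
  F[0-1] = -434.9959 N (compression)
  F[0-2] = -646.2897 N (compression)
  F[1-2] = +298.4382 N (tension)
  F[1-3] = -881.2342 N (compression)
  F[2-3] = -1396.8819 N (compression)
  Rx@0 = +790.3200 N
  Ry@0 = +410.4592 N
  Ry@2 = +1018.5708 N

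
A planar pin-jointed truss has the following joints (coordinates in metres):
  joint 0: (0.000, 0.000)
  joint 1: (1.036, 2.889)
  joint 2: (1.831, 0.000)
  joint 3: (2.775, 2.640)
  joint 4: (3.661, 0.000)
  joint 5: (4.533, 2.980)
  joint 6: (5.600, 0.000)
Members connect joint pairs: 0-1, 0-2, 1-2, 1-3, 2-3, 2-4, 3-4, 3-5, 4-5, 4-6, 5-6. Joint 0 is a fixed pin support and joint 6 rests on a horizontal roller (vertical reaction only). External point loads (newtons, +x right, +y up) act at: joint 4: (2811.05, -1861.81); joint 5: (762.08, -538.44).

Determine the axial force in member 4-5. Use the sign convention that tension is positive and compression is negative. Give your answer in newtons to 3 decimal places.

1673.513

N=7 nodes, M=11 members, R=3 reactions → 2N=14, M+R=14
member 0 (0-1): L=3.0691, (cx,cy)=(0.3376,0.9413)
member 1 (0-2): L=1.8310, (cx,cy)=(1.0000,0.0000)
member 2 (1-2): L=2.9964, (cx,cy)=(0.2653,-0.9642)
member 3 (1-3): L=1.7567, (cx,cy)=(0.9899,-0.1417)
member 4 (2-3): L=2.8037, (cx,cy)=(0.3367,0.9416)
member 5 (2-4): L=1.8300, (cx,cy)=(1.0000,0.0000)
member 6 (3-4): L=2.7847, (cx,cy)=(0.3182,-0.9480)
member 7 (3-5): L=1.7906, (cx,cy)=(0.9818,0.1899)
member 8 (4-5): L=3.1050, (cx,cy)=(0.2808,0.9598)
member 9 (4-6): L=1.9390, (cx,cy)=(1.0000,0.0000)
member 10 (5-6): L=3.1653, (cx,cy)=(0.3371,-0.9415)
solve A·x = −loads:
  F[0-1] = -363.0151 N (compression)
  F[0-2] = +3695.6672 N (tension)
  F[1-2] = +387.8917 N (tension)
  F[1-3] = -227.7517 N (compression)
  F[2-3] = -397.1802 N (compression)
  F[2-4] = +3932.3121 N (tension)
  F[3-4] = +269.6616 N (tension)
  F[3-5] = -453.2249 N (compression)
  F[4-5] = +1673.5130 N (tension)
  F[4-6] = +737.0684 N (tension)
  F[5-6] = -2186.5186 N (compression)
  Rx@0 = -3573.1300 N
  Ry@0 = +341.7083 N
  Ry@6 = +2058.5417 N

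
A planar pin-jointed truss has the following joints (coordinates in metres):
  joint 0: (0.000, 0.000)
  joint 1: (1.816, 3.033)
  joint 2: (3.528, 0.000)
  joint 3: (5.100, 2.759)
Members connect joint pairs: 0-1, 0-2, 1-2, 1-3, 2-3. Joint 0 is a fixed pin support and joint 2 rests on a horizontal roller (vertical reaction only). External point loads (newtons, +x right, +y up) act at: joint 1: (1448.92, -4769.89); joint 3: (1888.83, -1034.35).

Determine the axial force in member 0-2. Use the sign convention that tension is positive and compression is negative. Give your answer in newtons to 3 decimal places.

N=4 nodes, M=5 members, R=3 reactions → 2N=8, M+R=8
member 0 (0-1): L=3.5351, (cx,cy)=(0.5137,0.8580)
member 1 (0-2): L=3.5280, (cx,cy)=(1.0000,0.0000)
member 2 (1-2): L=3.4828, (cx,cy)=(0.4916,-0.8708)
member 3 (1-3): L=3.2954, (cx,cy)=(0.9965,-0.0831)
member 4 (2-3): L=3.1754, (cx,cy)=(0.4951,0.8689)
solve A·x = −loads:
  F[0-1] = +1012.8501 N (tension)
  F[0-2] = +2817.4437 N (tension)
  F[1-2] = -6701.8320 N (compression)
  F[1-3] = +2373.9303 N (tension)
  F[2-3] = -963.2908 N (compression)
  Rx@0 = -3337.7500 N
  Ry@0 = -868.9917 N
  Ry@2 = +6673.2317 N

2817.444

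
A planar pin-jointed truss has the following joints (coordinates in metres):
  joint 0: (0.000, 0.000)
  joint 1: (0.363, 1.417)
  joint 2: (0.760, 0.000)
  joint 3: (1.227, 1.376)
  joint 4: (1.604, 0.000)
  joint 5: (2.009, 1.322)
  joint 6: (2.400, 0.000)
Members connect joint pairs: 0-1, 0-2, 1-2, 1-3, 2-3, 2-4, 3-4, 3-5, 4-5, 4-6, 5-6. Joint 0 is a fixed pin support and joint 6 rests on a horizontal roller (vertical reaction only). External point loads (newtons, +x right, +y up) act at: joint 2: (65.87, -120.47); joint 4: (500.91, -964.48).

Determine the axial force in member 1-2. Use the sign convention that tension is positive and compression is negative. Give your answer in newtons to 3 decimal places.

N=7 nodes, M=11 members, R=3 reactions → 2N=14, M+R=14
member 0 (0-1): L=1.4628, (cx,cy)=(0.2482,0.9687)
member 1 (0-2): L=0.7600, (cx,cy)=(1.0000,0.0000)
member 2 (1-2): L=1.4716, (cx,cy)=(0.2698,-0.9629)
member 3 (1-3): L=0.8650, (cx,cy)=(0.9989,-0.0474)
member 4 (2-3): L=1.4531, (cx,cy)=(0.3214,0.9469)
member 5 (2-4): L=0.8440, (cx,cy)=(1.0000,0.0000)
member 6 (3-4): L=1.4267, (cx,cy)=(0.2642,-0.9645)
member 7 (3-5): L=0.7839, (cx,cy)=(0.9976,-0.0689)
member 8 (4-5): L=1.3826, (cx,cy)=(0.2929,0.9561)
member 9 (4-6): L=0.7960, (cx,cy)=(1.0000,0.0000)
member 10 (5-6): L=1.3786, (cx,cy)=(0.2836,-0.9589)
solve A·x = −loads:
  F[0-1] = -415.1949 N (compression)
  F[0-2] = +669.8154 N (tension)
  F[1-2] = +428.4687 N (tension)
  F[1-3] = -218.8742 N (compression)
  F[2-3] = -308.4768 N (compression)
  F[2-4] = +818.6778 N (tension)
  F[3-4] = +320.9440 N (tension)
  F[3-5] = -403.5341 N (compression)
  F[4-5] = +684.9886 N (tension)
  F[4-6] = +201.9308 N (tension)
  F[5-6] = -711.9789 N (compression)
  Rx@0 = -566.7800 N
  Ry@0 = +402.2070 N
  Ry@6 = +682.7430 N

428.469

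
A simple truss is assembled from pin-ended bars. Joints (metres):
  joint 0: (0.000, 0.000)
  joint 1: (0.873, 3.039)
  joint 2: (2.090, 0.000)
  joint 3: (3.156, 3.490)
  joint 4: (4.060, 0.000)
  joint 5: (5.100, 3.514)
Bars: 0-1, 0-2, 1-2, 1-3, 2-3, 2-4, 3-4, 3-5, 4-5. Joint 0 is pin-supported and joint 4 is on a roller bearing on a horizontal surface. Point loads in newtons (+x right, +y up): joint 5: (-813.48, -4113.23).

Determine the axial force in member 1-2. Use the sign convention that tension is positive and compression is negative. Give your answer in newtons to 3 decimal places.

N=6 nodes, M=9 members, R=3 reactions → 2N=12, M+R=12
member 0 (0-1): L=3.1619, (cx,cy)=(0.2761,0.9611)
member 1 (0-2): L=2.0900, (cx,cy)=(1.0000,0.0000)
member 2 (1-2): L=3.2736, (cx,cy)=(0.3718,-0.9283)
member 3 (1-3): L=2.3271, (cx,cy)=(0.9810,0.1938)
member 4 (2-3): L=3.6492, (cx,cy)=(0.2921,0.9564)
member 5 (2-4): L=1.9700, (cx,cy)=(1.0000,0.0000)
member 6 (3-4): L=3.6052, (cx,cy)=(0.2508,-0.9681)
member 7 (3-5): L=1.9441, (cx,cy)=(0.9999,0.0123)
member 8 (4-5): L=3.6647, (cx,cy)=(0.2838,0.9589)
solve A·x = −loads:
  F[0-1] = +363.6913 N (tension)
  F[0-2] = -913.8949 N (compression)
  F[1-2] = -329.1354 N (compression)
  F[1-3] = +227.0793 N (tension)
  F[2-3] = +319.4813 N (tension)
  F[2-4] = -1129.5813 N (compression)
  F[3-4] = -355.9210 N (compression)
  F[3-5] = +405.3795 N (tension)
  F[4-5] = -4294.8105 N (compression)
  Rx@0 = +813.4800 N
  Ry@0 = -349.5543 N
  Ry@4 = +4462.7843 N

-329.135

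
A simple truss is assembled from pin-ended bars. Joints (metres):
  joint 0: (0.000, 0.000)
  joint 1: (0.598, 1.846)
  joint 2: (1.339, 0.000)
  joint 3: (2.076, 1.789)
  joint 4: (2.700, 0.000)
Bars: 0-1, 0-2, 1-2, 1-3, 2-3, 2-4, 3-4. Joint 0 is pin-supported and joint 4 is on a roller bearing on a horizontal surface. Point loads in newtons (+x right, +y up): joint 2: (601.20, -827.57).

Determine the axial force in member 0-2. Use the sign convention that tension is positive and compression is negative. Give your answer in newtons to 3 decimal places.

736.335

N=5 nodes, M=7 members, R=3 reactions → 2N=10, M+R=10
member 0 (0-1): L=1.9404, (cx,cy)=(0.3082,0.9513)
member 1 (0-2): L=1.3390, (cx,cy)=(1.0000,0.0000)
member 2 (1-2): L=1.9892, (cx,cy)=(0.3725,-0.9280)
member 3 (1-3): L=1.4791, (cx,cy)=(0.9993,-0.0385)
member 4 (2-3): L=1.9349, (cx,cy)=(0.3809,0.9246)
member 5 (2-4): L=1.3610, (cx,cy)=(1.0000,0.0000)
member 6 (3-4): L=1.8947, (cx,cy)=(0.3293,-0.9442)
solve A·x = −loads:
  F[0-1] = -438.4987 N (compression)
  F[0-2] = +736.3352 N (tension)
  F[1-2] = +462.2821 N (tension)
  F[1-3] = -307.5717 N (compression)
  F[2-3] = +431.0562 N (tension)
  F[2-4] = +143.1515 N (tension)
  F[3-4] = -434.6625 N (compression)
  Rx@0 = -601.2000 N
  Ry@0 = +417.1566 N
  Ry@4 = +410.4134 N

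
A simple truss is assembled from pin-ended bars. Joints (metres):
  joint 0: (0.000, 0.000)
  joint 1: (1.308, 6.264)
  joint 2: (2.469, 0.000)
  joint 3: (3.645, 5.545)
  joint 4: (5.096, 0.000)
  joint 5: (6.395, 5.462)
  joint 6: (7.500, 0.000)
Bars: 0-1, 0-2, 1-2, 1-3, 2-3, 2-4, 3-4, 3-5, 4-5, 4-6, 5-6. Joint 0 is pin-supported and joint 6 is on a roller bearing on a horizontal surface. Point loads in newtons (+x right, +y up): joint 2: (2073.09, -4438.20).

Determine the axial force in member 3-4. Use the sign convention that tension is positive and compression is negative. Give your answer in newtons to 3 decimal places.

-1490.331

N=7 nodes, M=11 members, R=3 reactions → 2N=14, M+R=14
member 0 (0-1): L=6.3991, (cx,cy)=(0.2044,0.9789)
member 1 (0-2): L=2.4690, (cx,cy)=(1.0000,0.0000)
member 2 (1-2): L=6.3707, (cx,cy)=(0.1822,-0.9833)
member 3 (1-3): L=2.4451, (cx,cy)=(0.9558,-0.2941)
member 4 (2-3): L=5.6683, (cx,cy)=(0.2075,0.9782)
member 5 (2-4): L=2.6270, (cx,cy)=(1.0000,0.0000)
member 6 (3-4): L=5.7317, (cx,cy)=(0.2532,-0.9674)
member 7 (3-5): L=2.7513, (cx,cy)=(0.9995,-0.0302)
member 8 (4-5): L=5.6143, (cx,cy)=(0.2314,0.9729)
member 9 (4-6): L=2.4040, (cx,cy)=(1.0000,0.0000)
member 10 (5-6): L=5.5727, (cx,cy)=(0.1983,-0.9801)
solve A·x = −loads:
  F[0-1] = -3041.3576 N (compression)
  F[0-2] = +2694.7543 N (tension)
  F[1-2] = +3417.2284 N (tension)
  F[1-3] = -1301.9871 N (compression)
  F[2-3] = +1102.1784 N (tension)
  F[2-4] = +1015.7563 N (tension)
  F[3-4] = -1490.3309 N (compression)
  F[3-5] = -638.7648 N (compression)
  F[4-5] = +1481.9985 N (tension)
  F[4-6] = +295.5815 N (tension)
  F[5-6] = -1490.6547 N (compression)
  Rx@0 = -2073.0900 N
  Ry@0 = +2977.1446 N
  Ry@6 = +1461.0554 N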